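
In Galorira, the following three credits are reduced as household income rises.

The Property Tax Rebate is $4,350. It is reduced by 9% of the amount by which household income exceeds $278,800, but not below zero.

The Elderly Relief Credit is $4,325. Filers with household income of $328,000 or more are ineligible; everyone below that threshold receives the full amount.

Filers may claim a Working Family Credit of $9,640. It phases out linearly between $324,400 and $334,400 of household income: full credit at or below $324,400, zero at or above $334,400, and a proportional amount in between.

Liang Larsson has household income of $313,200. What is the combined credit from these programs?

Property Tax Rebate: 9% of the $34,400 excess over $278,800 is $3,096; credit = $4,350 − $3,096 = $1,254.
Elderly Relief Credit: $313,200 is below the $328,000 cutoff, so the full $4,325 applies.
Working Family Credit: $313,200 is at or below the $324,400 threshold, so the full $9,640 applies.
Total: $1,254 + $4,325 + $9,640 = $15,219.

$15,219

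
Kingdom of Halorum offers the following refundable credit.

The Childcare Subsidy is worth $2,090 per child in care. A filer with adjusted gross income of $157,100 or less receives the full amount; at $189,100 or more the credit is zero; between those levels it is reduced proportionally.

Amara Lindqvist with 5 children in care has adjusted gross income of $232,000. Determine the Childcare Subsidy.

Childcare Subsidy: base = 5 × $2,090 = $10,450. $232,000 is at or above $189,100, so the credit is $0.

$0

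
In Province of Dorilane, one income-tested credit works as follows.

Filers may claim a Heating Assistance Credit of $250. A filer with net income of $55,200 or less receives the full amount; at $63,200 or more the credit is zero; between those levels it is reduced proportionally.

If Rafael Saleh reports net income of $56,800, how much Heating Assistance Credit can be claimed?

$200

Heating Assistance Credit: $56,800 is $1,600 into a $8,000 phase-out range, leaving 6,400/8,000 of the credit: $250 × 6,400/8,000 = $200.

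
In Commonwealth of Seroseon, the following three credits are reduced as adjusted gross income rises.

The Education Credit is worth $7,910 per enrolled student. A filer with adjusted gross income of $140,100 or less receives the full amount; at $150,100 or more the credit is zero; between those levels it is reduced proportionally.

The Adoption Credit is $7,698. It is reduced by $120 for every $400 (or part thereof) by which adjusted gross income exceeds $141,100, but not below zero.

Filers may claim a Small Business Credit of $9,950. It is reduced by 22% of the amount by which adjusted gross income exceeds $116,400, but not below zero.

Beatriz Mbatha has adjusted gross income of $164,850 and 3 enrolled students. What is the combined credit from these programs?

Education Credit: base = 3 × $7,910 = $23,730. $164,850 is at or above $150,100, so the credit is $0.
Adoption Credit: income exceeds $141,100 by $23,750, which is 60 full-or-partial $400 increments; reduction = 60 × $120 = $7,200, leaving $498.
Small Business Credit: 22% of the $48,450 excess over $116,400 is $10,659 ≥ base, so the credit is $0.
Total: $0 + $498 + $0 = $498.

$498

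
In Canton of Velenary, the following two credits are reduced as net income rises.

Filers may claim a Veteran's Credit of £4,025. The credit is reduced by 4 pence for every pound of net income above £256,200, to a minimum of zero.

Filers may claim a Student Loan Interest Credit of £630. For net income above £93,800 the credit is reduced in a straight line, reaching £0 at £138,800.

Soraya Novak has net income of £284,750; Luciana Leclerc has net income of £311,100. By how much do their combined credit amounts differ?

Soraya (£284,750): Veteran's Credit: 4% of the £28,550 excess over £256,200 is £1,142; credit = £4,025 − £1,142 = £2,883. Student Loan Interest Credit: £284,750 is at or above £138,800, so the credit is £0. total £2,883 + £0 = £2,883
Luciana (£311,100): Veteran's Credit: 4% of the £54,900 excess over £256,200 is £2,196; credit = £4,025 − £2,196 = £1,829. Student Loan Interest Credit: £311,100 is at or above £138,800, so the credit is £0. total £1,829 + £0 = £1,829
Difference: |£2,883 − £1,829| = £1,054.

£1,054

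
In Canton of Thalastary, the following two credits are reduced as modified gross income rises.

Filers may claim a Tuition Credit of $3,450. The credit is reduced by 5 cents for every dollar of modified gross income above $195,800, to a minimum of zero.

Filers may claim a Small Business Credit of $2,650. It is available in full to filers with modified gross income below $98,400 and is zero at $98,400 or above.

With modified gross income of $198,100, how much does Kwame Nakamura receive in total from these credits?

Tuition Credit: 5% of the $2,300 excess over $195,800 is $115; credit = $3,450 − $115 = $3,335.
Small Business Credit: $198,100 meets or exceeds the $98,400 cutoff, so the credit is $0.
Total: $3,335 + $0 = $3,335.

$3,335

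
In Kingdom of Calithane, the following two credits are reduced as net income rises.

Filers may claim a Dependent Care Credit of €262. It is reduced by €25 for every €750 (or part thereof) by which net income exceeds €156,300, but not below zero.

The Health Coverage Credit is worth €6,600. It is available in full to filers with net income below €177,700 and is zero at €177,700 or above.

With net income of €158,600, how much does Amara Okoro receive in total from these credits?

€6,762

Dependent Care Credit: income exceeds €156,300 by €2,300, which is 4 full-or-partial €750 increments; reduction = 4 × €25 = €100, leaving €162.
Health Coverage Credit: €158,600 is below the €177,700 cutoff, so the full €6,600 applies.
Total: €162 + €6,600 = €6,762.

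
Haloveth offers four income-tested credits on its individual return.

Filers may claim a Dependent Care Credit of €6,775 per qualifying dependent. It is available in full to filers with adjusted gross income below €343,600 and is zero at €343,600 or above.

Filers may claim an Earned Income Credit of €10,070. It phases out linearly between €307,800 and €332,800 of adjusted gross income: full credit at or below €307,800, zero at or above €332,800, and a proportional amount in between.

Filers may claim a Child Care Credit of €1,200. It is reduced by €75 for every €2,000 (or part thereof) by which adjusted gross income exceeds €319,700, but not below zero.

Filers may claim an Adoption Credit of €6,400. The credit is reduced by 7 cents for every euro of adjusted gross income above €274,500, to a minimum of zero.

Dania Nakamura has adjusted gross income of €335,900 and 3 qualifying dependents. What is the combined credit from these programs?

€22,952

Dependent Care Credit: base = 3 × €6,775 = €20,325. €335,900 is below the €343,600 cutoff, so the full €20,325 applies.
Earned Income Credit: €335,900 is at or above €332,800, so the credit is €0.
Child Care Credit: income exceeds €319,700 by €16,200, which is 9 full-or-partial €2,000 increments; reduction = 9 × €75 = €675, leaving €525.
Adoption Credit: 7% of the €61,400 excess over €274,500 is €4,298; credit = €6,400 − €4,298 = €2,102.
Total: €20,325 + €0 + €525 + €2,102 = €22,952.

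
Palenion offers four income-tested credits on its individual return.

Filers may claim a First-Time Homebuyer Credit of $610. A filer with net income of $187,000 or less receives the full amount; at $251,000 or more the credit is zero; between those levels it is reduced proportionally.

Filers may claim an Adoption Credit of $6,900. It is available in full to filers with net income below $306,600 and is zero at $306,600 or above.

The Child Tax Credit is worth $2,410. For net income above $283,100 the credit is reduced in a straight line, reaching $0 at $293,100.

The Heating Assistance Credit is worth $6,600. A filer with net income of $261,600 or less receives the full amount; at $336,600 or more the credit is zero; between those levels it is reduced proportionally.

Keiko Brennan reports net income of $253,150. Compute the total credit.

$15,910

First-Time Homebuyer Credit: $253,150 is at or above $251,000, so the credit is $0.
Adoption Credit: $253,150 is below the $306,600 cutoff, so the full $6,900 applies.
Child Tax Credit: $253,150 is at or below the $283,100 threshold, so the full $2,410 applies.
Heating Assistance Credit: $253,150 is at or below the $261,600 threshold, so the full $6,600 applies.
Total: $0 + $6,900 + $2,410 + $6,600 = $15,910.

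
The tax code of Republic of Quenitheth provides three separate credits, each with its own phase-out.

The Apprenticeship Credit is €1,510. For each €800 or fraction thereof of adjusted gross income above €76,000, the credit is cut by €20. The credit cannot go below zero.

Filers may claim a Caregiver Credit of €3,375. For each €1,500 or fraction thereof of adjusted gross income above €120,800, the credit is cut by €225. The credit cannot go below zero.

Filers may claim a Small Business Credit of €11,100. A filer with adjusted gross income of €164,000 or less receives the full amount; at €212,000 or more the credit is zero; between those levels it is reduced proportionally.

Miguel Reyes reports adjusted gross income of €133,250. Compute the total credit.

€12,520

Apprenticeship Credit: income exceeds €76,000 by €57,250, which is 72 full-or-partial €800 increments; reduction = 72 × €20 = €1,440, leaving €70.
Caregiver Credit: income exceeds €120,800 by €12,450, which is 9 full-or-partial €1,500 increments; reduction = 9 × €225 = €2,025, leaving €1,350.
Small Business Credit: €133,250 is at or below the €164,000 threshold, so the full €11,100 applies.
Total: €70 + €1,350 + €11,100 = €12,520.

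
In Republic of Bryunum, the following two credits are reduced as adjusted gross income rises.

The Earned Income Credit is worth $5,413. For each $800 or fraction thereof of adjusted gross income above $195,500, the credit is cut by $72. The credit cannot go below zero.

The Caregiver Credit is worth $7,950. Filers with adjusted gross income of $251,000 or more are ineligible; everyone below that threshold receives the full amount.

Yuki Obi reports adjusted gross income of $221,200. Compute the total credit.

Earned Income Credit: income exceeds $195,500 by $25,700, which is 33 full-or-partial $800 increments; reduction = 33 × $72 = $2,376, leaving $3,037.
Caregiver Credit: $221,200 is below the $251,000 cutoff, so the full $7,950 applies.
Total: $3,037 + $7,950 = $10,987.

$10,987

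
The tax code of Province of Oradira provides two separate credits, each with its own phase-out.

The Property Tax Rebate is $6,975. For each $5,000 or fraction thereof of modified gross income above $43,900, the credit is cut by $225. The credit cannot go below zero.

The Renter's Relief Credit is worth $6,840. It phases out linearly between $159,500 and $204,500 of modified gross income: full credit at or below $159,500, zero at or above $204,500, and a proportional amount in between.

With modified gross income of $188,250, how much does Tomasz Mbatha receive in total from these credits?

Property Tax Rebate: income exceeds $43,900 by $144,350, which is 29 full-or-partial $5,000 increments; reduction = 29 × $225 = $6,525, leaving $450.
Renter's Relief Credit: $188,250 is $28,750 into a $45,000 phase-out range, leaving 16,250/45,000 of the credit: $6,840 × 16,250/45,000 = $2,470.
Total: $450 + $2,470 = $2,920.

$2,920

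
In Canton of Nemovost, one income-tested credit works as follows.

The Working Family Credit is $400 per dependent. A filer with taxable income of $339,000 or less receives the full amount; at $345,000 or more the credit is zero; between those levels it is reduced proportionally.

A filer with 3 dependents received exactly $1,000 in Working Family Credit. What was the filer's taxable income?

$340,000

Full credit = 3 × $400 = $1,200.
$1,000 is 1,000/1,200 of the full $1,200, so 200/1,200 of the $6,000 range has been used: income = $339,000 + $6,000 × 200/1,200 = $340,000.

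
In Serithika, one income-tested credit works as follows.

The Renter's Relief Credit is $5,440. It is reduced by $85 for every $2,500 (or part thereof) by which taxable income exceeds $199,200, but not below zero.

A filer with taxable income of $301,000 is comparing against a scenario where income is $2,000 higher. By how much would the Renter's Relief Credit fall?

$85

At $301,000 — income exceeds $199,200 by $101,800, which is 41 full-or-partial $2,500 increments; reduction = 41 × $85 = $3,485, leaving $1,955.
At $303,000 — income exceeds $199,200 by $103,800, which is 42 full-or-partial $2,500 increments; reduction = 42 × $85 = $3,570, leaving $1,870.
Lost: $1,955 − $1,870 = $85.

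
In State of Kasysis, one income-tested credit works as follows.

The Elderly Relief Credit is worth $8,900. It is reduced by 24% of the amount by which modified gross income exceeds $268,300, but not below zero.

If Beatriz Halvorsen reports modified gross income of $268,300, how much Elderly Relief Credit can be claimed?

$8,900

Elderly Relief Credit: $268,300 is at or below the $268,300 threshold, so the full $8,900 applies.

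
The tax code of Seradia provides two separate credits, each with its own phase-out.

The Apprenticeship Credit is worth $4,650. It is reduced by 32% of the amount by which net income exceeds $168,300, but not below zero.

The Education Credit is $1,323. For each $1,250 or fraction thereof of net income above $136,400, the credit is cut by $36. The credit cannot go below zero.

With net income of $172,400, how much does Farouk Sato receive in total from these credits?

$3,617

Apprenticeship Credit: 32% of the $4,100 excess over $168,300 is $1,312; credit = $4,650 − $1,312 = $3,338.
Education Credit: income exceeds $136,400 by $36,000, which is 29 full-or-partial $1,250 increments; reduction = 29 × $36 = $1,044, leaving $279.
Total: $3,338 + $279 = $3,617.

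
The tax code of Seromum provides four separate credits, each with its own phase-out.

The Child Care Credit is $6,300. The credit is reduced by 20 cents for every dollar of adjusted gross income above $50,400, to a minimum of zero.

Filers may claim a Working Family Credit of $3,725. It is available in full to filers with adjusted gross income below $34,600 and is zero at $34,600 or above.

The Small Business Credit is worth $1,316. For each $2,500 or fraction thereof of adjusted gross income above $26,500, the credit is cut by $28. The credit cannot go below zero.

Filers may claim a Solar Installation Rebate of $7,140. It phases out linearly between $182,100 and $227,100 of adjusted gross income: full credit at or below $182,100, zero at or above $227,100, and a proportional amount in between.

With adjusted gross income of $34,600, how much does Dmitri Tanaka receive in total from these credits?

Child Care Credit: $34,600 is at or below the $50,400 threshold, so the full $6,300 applies.
Working Family Credit: $34,600 meets or exceeds the $34,600 cutoff, so the credit is $0.
Small Business Credit: income exceeds $26,500 by $8,100, which is 4 full-or-partial $2,500 increments; reduction = 4 × $28 = $112, leaving $1,204.
Solar Installation Rebate: $34,600 is at or below the $182,100 threshold, so the full $7,140 applies.
Total: $6,300 + $0 + $1,204 + $7,140 = $14,644.

$14,644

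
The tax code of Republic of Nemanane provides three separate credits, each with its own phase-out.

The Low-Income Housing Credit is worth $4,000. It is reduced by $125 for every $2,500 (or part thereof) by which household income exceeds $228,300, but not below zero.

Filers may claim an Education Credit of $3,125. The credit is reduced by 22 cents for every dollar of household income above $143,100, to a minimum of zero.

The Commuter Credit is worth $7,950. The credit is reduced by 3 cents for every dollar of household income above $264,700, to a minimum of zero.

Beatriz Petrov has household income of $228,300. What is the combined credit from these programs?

Low-Income Housing Credit: $228,300 is at or below the $228,300 threshold, so the full $4,000 applies.
Education Credit: 22% of the $85,200 excess over $143,100 is $18,744 ≥ base, so the credit is $0.
Commuter Credit: $228,300 is at or below the $264,700 threshold, so the full $7,950 applies.
Total: $4,000 + $0 + $7,950 = $11,950.

$11,950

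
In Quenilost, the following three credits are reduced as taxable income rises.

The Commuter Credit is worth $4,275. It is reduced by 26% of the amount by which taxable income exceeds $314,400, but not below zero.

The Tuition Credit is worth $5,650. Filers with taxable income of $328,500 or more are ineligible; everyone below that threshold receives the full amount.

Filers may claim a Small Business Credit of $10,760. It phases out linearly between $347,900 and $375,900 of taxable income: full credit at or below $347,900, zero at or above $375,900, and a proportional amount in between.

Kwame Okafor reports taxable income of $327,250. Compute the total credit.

$17,344

Commuter Credit: 26% of the $12,850 excess over $314,400 is $3,341; credit = $4,275 − $3,341 = $934.
Tuition Credit: $327,250 is below the $328,500 cutoff, so the full $5,650 applies.
Small Business Credit: $327,250 is at or below the $347,900 threshold, so the full $10,760 applies.
Total: $934 + $5,650 + $10,760 = $17,344.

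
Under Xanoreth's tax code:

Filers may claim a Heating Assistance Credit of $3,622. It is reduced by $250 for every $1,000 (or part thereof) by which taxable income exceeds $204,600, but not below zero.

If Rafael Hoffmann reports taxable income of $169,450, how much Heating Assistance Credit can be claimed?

$3,622

Heating Assistance Credit: $169,450 is at or below the $204,600 threshold, so the full $3,622 applies.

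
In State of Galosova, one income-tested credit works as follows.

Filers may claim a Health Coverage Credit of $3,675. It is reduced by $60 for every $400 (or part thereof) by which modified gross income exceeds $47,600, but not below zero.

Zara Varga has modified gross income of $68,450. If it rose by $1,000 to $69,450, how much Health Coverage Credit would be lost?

$120

At $68,450 — income exceeds $47,600 by $20,850, which is 53 full-or-partial $400 increments; reduction = 53 × $60 = $3,180, leaving $495.
At $69,450 — income exceeds $47,600 by $21,850, which is 55 full-or-partial $400 increments; reduction = 55 × $60 = $3,300, leaving $375.
Lost: $495 − $375 = $120.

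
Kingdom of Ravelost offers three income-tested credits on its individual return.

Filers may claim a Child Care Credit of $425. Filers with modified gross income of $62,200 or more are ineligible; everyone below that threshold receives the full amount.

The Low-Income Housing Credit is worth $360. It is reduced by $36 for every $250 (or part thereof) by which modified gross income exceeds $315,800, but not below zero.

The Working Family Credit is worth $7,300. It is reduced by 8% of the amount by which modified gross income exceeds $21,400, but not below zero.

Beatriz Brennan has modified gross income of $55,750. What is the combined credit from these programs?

Child Care Credit: $55,750 is below the $62,200 cutoff, so the full $425 applies.
Low-Income Housing Credit: $55,750 is at or below the $315,800 threshold, so the full $360 applies.
Working Family Credit: 8% of the $34,350 excess over $21,400 is $2,748; credit = $7,300 − $2,748 = $4,552.
Total: $425 + $360 + $4,552 = $5,337.

$5,337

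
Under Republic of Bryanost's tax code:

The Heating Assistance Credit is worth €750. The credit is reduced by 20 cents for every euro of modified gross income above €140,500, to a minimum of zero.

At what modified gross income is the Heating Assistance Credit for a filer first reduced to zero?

€144,250

The credit falls by 20% of each euro above €140,500, so it reaches zero when the excess is €750 / 20% = €3,750: income = €140,500 + €3,750 = €144,250.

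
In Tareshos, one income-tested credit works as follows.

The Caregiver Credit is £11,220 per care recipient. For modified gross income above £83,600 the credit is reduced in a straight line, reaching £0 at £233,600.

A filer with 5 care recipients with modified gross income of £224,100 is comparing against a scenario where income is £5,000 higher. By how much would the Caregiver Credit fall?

£1,870

At £224,100 — base = 5 × £11,220 = £56,100. £224,100 is £140,500 into a £150,000 phase-out range, leaving 9,500/150,000 of the credit: £56,100 × 9,500/150,000 = £3,553.
At £229,100 — base = 5 × £11,220 = £56,100. £229,100 is £145,500 into a £150,000 phase-out range, leaving 4,500/150,000 of the credit: £56,100 × 4,500/150,000 = £1,683.
Lost: £3,553 − £1,683 = £1,870.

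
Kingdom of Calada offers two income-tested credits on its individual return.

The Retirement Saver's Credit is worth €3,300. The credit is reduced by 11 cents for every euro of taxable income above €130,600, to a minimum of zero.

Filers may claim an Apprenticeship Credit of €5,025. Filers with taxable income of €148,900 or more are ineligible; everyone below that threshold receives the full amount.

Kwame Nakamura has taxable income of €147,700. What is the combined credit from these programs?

€6,444

Retirement Saver's Credit: 11% of the €17,100 excess over €130,600 is €1,881; credit = €3,300 − €1,881 = €1,419.
Apprenticeship Credit: €147,700 is below the €148,900 cutoff, so the full €5,025 applies.
Total: €1,419 + €5,025 = €6,444.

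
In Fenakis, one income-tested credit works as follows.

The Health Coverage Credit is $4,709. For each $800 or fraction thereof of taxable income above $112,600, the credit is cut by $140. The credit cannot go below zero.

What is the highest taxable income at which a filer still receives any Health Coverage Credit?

After 33 increments the reduction is 33 × $140 = $4,620, leaving $89; one more increment wipes it out. Increment 33 ends at excess 33 × $800 = $26,400, so the highest qualifying income is $112,600 + $26,400 = $139,000.

$139,000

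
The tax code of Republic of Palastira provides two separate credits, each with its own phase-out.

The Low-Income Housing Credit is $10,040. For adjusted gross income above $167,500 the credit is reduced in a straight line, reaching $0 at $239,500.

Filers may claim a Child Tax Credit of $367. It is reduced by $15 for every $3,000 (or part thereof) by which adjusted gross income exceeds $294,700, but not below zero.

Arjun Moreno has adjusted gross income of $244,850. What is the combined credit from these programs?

$367

Low-Income Housing Credit: $244,850 is at or above $239,500, so the credit is $0.
Child Tax Credit: $244,850 is at or below the $294,700 threshold, so the full $367 applies.
Total: $0 + $367 = $367.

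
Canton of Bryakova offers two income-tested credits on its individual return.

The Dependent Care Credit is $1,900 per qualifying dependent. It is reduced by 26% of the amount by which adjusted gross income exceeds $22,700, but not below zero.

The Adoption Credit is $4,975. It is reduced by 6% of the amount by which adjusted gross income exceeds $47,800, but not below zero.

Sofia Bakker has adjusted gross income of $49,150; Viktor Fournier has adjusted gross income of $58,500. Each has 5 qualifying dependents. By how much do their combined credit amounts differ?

Sofia ($49,150): Dependent Care Credit: base = 5 × $1,900 = $9,500. 26% of the $26,450 excess over $22,700 is $6,877; credit = $9,500 − $6,877 = $2,623. Adoption Credit: 6% of the $1,350 excess over $47,800 is $81; credit = $4,975 − $81 = $4,894. total $2,623 + $4,894 = $7,517
Viktor ($58,500): Dependent Care Credit: base = 5 × $1,900 = $9,500. 26% of the $35,800 excess over $22,700 is $9,308; credit = $9,500 − $9,308 = $192. Adoption Credit: 6% of the $10,700 excess over $47,800 is $642; credit = $4,975 − $642 = $4,333. total $192 + $4,333 = $4,525
Difference: |$7,517 − $4,525| = $2,992.

$2,992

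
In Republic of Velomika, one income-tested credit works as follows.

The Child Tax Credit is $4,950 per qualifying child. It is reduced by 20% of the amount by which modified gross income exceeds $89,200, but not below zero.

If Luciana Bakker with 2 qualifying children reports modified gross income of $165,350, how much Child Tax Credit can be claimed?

$0

Child Tax Credit: base = 2 × $4,950 = $9,900. 20% of the $76,150 excess over $89,200 is $15,230 ≥ base, so the credit is $0.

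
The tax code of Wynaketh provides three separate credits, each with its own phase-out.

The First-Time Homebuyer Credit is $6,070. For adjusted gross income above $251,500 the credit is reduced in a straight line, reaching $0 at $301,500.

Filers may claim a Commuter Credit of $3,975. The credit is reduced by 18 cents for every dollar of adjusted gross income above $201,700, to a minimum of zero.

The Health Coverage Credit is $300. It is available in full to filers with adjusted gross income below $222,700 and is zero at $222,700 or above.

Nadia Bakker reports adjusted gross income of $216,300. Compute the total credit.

First-Time Homebuyer Credit: $216,300 is at or below the $251,500 threshold, so the full $6,070 applies.
Commuter Credit: 18% of the $14,600 excess over $201,700 is $2,628; credit = $3,975 − $2,628 = $1,347.
Health Coverage Credit: $216,300 is below the $222,700 cutoff, so the full $300 applies.
Total: $6,070 + $1,347 + $300 = $7,717.

$7,717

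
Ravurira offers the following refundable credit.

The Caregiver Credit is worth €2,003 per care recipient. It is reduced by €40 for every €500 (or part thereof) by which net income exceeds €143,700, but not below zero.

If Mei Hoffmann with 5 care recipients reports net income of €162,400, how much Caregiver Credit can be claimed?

€8,495

Caregiver Credit: base = 5 × €2,003 = €10,015. income exceeds €143,700 by €18,700, which is 38 full-or-partial €500 increments; reduction = 38 × €40 = €1,520, leaving €8,495.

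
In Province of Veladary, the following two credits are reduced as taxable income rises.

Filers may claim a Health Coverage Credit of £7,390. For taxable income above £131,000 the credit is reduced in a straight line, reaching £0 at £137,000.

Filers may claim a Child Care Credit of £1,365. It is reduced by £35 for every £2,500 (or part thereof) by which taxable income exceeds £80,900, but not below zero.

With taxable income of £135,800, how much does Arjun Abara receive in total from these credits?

Health Coverage Credit: £135,800 is £4,800 into a £6,000 phase-out range, leaving 1,200/6,000 of the credit: £7,390 × 1,200/6,000 = £1,478.
Child Care Credit: income exceeds £80,900 by £54,900, which is 22 full-or-partial £2,500 increments; reduction = 22 × £35 = £770, leaving £595.
Total: £1,478 + £595 = £2,073.

£2,073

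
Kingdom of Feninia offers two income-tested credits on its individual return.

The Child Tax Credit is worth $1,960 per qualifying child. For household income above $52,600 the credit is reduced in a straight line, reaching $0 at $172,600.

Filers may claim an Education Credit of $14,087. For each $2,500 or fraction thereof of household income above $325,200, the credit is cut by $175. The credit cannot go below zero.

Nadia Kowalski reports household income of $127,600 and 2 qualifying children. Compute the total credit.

$15,557

Child Tax Credit: base = 2 × $1,960 = $3,920. $127,600 is $75,000 into a $120,000 phase-out range, leaving 45,000/120,000 of the credit: $3,920 × 45,000/120,000 = $1,470.
Education Credit: $127,600 is at or below the $325,200 threshold, so the full $14,087 applies.
Total: $1,470 + $14,087 = $15,557.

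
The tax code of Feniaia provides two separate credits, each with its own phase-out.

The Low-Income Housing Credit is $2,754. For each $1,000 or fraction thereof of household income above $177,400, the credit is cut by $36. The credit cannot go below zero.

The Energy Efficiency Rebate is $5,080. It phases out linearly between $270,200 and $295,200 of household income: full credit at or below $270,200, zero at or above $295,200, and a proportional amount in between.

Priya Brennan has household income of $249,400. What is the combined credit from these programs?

$5,242

Low-Income Housing Credit: income exceeds $177,400 by $72,000, which is 72 full-or-partial $1,000 increments; reduction = 72 × $36 = $2,592, leaving $162.
Energy Efficiency Rebate: $249,400 is at or below the $270,200 threshold, so the full $5,080 applies.
Total: $162 + $5,080 = $5,242.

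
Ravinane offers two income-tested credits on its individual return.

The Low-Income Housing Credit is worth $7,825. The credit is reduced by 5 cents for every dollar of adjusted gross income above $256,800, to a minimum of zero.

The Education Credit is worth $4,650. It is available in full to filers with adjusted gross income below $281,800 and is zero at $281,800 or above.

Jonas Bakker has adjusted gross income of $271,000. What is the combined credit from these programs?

$11,765

Low-Income Housing Credit: 5% of the $14,200 excess over $256,800 is $710; credit = $7,825 − $710 = $7,115.
Education Credit: $271,000 is below the $281,800 cutoff, so the full $4,650 applies.
Total: $7,115 + $4,650 = $11,765.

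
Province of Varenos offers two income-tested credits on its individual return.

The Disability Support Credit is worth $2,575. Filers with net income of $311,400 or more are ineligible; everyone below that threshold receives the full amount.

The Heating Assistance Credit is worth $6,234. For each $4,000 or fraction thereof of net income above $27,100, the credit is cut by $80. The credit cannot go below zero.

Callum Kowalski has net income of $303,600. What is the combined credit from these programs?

$3,209

Disability Support Credit: $303,600 is below the $311,400 cutoff, so the full $2,575 applies.
Heating Assistance Credit: income exceeds $27,100 by $276,500, which is 70 full-or-partial $4,000 increments; reduction = 70 × $80 = $5,600, leaving $634.
Total: $2,575 + $634 = $3,209.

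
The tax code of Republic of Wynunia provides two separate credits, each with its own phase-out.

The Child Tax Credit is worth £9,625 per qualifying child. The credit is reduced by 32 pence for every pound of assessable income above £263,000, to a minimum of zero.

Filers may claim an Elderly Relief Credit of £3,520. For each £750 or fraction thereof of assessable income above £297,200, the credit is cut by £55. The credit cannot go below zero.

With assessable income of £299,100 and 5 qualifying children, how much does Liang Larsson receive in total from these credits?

Child Tax Credit: base = 5 × £9,625 = £48,125. 32% of the £36,100 excess over £263,000 is £11,552; credit = £48,125 − £11,552 = £36,573.
Elderly Relief Credit: income exceeds £297,200 by £1,900, which is 3 full-or-partial £750 increments; reduction = 3 × £55 = £165, leaving £3,355.
Total: £36,573 + £3,355 = £39,928.

£39,928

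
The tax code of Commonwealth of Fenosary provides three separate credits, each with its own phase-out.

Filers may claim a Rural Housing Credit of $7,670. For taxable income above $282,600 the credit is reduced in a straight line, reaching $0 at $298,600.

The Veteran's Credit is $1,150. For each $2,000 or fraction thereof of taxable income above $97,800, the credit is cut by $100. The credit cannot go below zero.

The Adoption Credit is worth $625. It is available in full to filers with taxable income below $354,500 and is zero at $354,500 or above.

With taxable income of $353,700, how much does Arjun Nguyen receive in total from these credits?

Rural Housing Credit: $353,700 is at or above $298,600, so the credit is $0.
Veteran's Credit: income exceeds $97,800 by $255,900 → 128 increments × $100 = $12,800 ≥ base, so the credit is $0.
Adoption Credit: $353,700 is below the $354,500 cutoff, so the full $625 applies.
Total: $0 + $0 + $625 = $625.

$625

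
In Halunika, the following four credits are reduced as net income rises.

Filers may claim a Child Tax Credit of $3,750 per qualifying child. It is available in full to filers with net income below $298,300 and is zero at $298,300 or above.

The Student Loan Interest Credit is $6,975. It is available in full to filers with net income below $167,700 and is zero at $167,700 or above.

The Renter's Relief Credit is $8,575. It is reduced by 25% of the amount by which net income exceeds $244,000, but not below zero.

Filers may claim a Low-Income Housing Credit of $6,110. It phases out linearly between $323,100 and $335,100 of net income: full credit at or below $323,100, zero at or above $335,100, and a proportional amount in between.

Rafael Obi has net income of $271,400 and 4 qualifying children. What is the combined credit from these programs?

Child Tax Credit: base = 4 × $3,750 = $15,000. $271,400 is below the $298,300 cutoff, so the full $15,000 applies.
Student Loan Interest Credit: $271,400 meets or exceeds the $167,700 cutoff, so the credit is $0.
Renter's Relief Credit: 25% of the $27,400 excess over $244,000 is $6,850; credit = $8,575 − $6,850 = $1,725.
Low-Income Housing Credit: $271,400 is at or below the $323,100 threshold, so the full $6,110 applies.
Total: $15,000 + $0 + $1,725 + $6,110 = $22,835.

$22,835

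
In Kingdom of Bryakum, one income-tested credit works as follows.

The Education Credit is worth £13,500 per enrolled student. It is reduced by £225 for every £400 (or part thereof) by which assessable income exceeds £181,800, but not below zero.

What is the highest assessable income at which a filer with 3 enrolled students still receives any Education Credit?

£253,400

Full credit = 3 × £13,500 = £40,500.
After 179 increments the reduction is 179 × £225 = £40,275, leaving £225; one more increment wipes it out. Increment 179 ends at excess 179 × £400 = £71,600, so the highest qualifying income is £181,800 + £71,600 = £253,400.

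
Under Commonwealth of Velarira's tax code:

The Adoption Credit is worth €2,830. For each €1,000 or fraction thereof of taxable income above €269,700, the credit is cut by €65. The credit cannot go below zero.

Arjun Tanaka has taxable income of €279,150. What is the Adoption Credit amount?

Adoption Credit: income exceeds €269,700 by €9,450, which is 10 full-or-partial €1,000 increments; reduction = 10 × €65 = €650, leaving €2,180.

€2,180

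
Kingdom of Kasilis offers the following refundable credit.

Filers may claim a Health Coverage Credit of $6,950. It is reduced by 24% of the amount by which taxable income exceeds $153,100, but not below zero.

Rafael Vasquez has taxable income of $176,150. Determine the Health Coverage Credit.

$1,418

Health Coverage Credit: 24% of the $23,050 excess over $153,100 is $5,532; credit = $6,950 − $5,532 = $1,418.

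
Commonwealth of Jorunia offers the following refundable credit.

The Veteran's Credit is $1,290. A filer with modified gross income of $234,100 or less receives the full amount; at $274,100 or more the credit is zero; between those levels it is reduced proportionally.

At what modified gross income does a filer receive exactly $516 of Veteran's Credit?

$516 is 516/1,290 of the full $1,290, so 774/1,290 of the $40,000 range has been used: income = $234,100 + $40,000 × 774/1,290 = $258,100.

$258,100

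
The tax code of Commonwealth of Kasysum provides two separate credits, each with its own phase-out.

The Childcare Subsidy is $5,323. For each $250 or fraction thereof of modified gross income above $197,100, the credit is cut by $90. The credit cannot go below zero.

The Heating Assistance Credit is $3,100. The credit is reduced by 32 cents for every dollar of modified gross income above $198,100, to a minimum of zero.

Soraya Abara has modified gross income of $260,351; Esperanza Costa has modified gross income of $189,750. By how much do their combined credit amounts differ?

$8,423

Soraya ($260,351): Childcare Subsidy: income exceeds $197,100 by $63,251 → 254 increments × $90 = $22,860 ≥ base, so the credit is $0. Heating Assistance Credit: 32% of the $62,251 excess over $198,100 is $19,920.32 ≥ base, so the credit is $0. total $0 + $0 = $0
Esperanza ($189,750): Childcare Subsidy: $189,750 is at or below the $197,100 threshold, so the full $5,323 applies. Heating Assistance Credit: $189,750 is at or below the $198,100 threshold, so the full $3,100 applies. total $5,323 + $3,100 = $8,423
Difference: |$0 − $8,423| = $8,423.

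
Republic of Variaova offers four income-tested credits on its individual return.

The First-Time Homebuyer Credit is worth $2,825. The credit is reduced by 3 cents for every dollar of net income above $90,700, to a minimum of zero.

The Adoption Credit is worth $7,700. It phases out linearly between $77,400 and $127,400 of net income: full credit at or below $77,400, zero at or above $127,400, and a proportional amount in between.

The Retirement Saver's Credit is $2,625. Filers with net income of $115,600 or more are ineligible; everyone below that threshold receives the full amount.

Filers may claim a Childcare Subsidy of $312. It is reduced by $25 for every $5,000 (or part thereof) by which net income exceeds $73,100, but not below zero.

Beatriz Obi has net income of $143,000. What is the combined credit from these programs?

First-Time Homebuyer Credit: 3% of the $52,300 excess over $90,700 is $1,569; credit = $2,825 − $1,569 = $1,256.
Adoption Credit: $143,000 is at or above $127,400, so the credit is $0.
Retirement Saver's Credit: $143,000 meets or exceeds the $115,600 cutoff, so the credit is $0.
Childcare Subsidy: income exceeds $73,100 by $69,900 → 14 increments × $25 = $350 ≥ base, so the credit is $0.
Total: $1,256 + $0 + $0 + $0 = $1,256.

$1,256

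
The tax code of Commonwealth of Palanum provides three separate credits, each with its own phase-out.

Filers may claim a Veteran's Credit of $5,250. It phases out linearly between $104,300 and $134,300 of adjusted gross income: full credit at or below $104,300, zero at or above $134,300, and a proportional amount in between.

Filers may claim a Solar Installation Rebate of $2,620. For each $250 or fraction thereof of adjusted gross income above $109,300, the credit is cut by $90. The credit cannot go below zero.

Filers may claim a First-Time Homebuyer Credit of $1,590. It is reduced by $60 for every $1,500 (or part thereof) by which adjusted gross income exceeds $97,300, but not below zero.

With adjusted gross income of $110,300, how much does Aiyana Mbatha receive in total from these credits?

$7,510

Veteran's Credit: $110,300 is $6,000 into a $30,000 phase-out range, leaving 24,000/30,000 of the credit: $5,250 × 24,000/30,000 = $4,200.
Solar Installation Rebate: income exceeds $109,300 by $1,000, which is 4 full-or-partial $250 increments; reduction = 4 × $90 = $360, leaving $2,260.
First-Time Homebuyer Credit: income exceeds $97,300 by $13,000, which is 9 full-or-partial $1,500 increments; reduction = 9 × $60 = $540, leaving $1,050.
Total: $4,200 + $2,260 + $1,050 = $7,510.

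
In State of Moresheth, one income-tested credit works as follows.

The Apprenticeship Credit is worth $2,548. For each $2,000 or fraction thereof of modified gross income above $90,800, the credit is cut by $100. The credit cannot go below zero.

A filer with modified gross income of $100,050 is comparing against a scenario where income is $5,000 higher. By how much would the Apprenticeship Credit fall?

At $100,050 — income exceeds $90,800 by $9,250, which is 5 full-or-partial $2,000 increments; reduction = 5 × $100 = $500, leaving $2,048.
At $105,050 — income exceeds $90,800 by $14,250, which is 8 full-or-partial $2,000 increments; reduction = 8 × $100 = $800, leaving $1,748.
Lost: $2,048 − $1,748 = $300.

$300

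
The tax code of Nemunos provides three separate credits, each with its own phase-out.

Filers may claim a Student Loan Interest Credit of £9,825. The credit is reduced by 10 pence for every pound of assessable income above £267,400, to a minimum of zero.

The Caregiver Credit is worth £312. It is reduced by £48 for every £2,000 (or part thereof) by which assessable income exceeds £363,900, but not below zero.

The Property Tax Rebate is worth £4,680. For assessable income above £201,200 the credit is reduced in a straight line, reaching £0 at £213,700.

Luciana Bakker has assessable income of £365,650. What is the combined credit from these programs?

Student Loan Interest Credit: 10% of the £98,250 excess over £267,400 is £9,825 ≥ base, so the credit is £0.
Caregiver Credit: income exceeds £363,900 by £1,750, which is 1 full-or-partial £2,000 increment; reduction = 1 × £48 = £48, leaving £264.
Property Tax Rebate: £365,650 is at or above £213,700, so the credit is £0.
Total: £0 + £264 + £0 = £264.

£264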